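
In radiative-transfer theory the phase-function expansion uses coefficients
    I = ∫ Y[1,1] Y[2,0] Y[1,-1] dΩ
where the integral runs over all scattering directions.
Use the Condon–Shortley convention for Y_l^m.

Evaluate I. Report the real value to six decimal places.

Checks pass: Σm=0; 4 even; l₃=1∈[1,3].
(2·1+1)(2·2+1)(2·1+1) = 45
Δ: 2! 0! 2! / 5! → 1/30
sum: t=1:−1/1 = -1/1
3j²(1 2 1; 0 0 0) = Δ·Π!·Σ² = 2/15  (sign +1)
sum: t=0:+1/4 = 1/4
3j²(1 2 1; 1 0 -1) = Δ·Π!·Σ² = 1/30  (sign +1)
combine: 4πI² = 45·2/15·1/30 = 1/5
take √, sign +1: I = 0.12615663

0.126157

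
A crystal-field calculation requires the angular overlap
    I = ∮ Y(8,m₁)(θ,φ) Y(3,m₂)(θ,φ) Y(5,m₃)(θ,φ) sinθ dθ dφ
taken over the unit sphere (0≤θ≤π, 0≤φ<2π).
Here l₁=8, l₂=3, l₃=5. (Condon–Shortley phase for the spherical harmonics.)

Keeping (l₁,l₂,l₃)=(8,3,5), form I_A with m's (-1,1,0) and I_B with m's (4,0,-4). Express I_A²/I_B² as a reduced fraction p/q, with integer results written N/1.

1323/440

Same 8,3,5: normalisation and zero-m 3j drop out of the ratio.
A: Δ: 6! 10! 0! / 17! → 1/136136; sum: t=4:+1/691200 = 1/691200; 3j²(8 3 5; -1 1 0) = Δ·Π!·Σ² = 189/9724  (sign -1)
B: Δ: 6! 10! 0! / 17! → 1/136136; sum: t=3:−1/13063680 = -1/13063680; 3j²(8 3 5; 4 0 -4) = Δ·Π!·Σ² = 10/1547  (sign +1)
I_A²/I_B² = (189/9724)/(10/1547) = 1323/440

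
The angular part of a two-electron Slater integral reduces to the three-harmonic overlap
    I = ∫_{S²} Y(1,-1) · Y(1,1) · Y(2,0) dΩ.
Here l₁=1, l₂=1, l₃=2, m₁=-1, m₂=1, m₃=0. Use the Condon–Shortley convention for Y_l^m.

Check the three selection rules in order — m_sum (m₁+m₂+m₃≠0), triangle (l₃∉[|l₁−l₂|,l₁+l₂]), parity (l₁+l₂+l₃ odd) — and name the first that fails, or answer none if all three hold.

m₁+m₂+m₃ = -1 + 1 + 0 = 0  ✓
triangle: |1−1|=0 ≤ l₃=2 ≤ 1+1=2  ✓
parity: l₁+l₂+l₃ = 4 is even  ✓

none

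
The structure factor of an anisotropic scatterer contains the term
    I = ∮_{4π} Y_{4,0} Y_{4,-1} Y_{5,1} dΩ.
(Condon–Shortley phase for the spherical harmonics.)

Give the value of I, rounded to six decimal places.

l₁+l₂+l₃=13 is odd: 3j(l;000)=0 ⇒ I=0

0.000000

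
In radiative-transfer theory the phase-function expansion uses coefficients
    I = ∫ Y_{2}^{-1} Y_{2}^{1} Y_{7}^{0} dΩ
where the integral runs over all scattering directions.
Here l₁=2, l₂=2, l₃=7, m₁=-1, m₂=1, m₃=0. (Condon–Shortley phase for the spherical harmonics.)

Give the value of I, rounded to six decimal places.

|2−2|≤7≤2+2 violated ⇒ I = 0

0.000000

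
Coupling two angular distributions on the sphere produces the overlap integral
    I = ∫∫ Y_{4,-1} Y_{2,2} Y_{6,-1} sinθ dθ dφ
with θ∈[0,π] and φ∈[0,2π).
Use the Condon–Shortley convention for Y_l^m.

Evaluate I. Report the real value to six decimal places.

Rules hold: Σm=0, L=12 even, 2≤6≤6.
N = 9·5·13 = 585
Δ = 0!·8!·4!/13! = 1/6435
Racah Σ t=0..0: t=0:+1/2304 = 1/2304
⇒ 3j(4 2 6; 0 0 0)² = 5/143, sgn +1
Racah Σ t=0..0: t=0:+1/17280 = 1/17280
⇒ 3j(4 2 6; -1 2 -1)² = 7/1287, sgn -1
4πI² = N·(3j₀)²·(3jₘ)² = 175/1573
I = -1·√(0.111252/4π) = -0.09409136

-0.094091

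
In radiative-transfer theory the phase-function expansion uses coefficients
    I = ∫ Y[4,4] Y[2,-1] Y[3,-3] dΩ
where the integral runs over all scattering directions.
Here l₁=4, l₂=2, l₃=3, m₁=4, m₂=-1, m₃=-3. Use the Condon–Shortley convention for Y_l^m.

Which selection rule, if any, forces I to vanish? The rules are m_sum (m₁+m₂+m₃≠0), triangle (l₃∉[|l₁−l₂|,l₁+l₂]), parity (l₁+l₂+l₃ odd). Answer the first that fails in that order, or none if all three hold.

parity

Σmᵢ = 0  ✓
l₃∈[|l₁−l₂|,l₁+l₂]=[2,6], have l₃=3  ✓
Σlᵢ = 9 ⇒ odd  ✗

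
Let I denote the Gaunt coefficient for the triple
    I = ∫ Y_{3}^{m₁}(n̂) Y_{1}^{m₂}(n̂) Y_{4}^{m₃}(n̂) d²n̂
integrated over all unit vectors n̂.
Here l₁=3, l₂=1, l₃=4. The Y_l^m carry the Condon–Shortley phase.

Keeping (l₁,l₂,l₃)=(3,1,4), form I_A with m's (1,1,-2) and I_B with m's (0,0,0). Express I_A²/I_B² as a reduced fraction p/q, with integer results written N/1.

15/16

Shared (l₁,l₂,l₃)=(3,1,4): N and (l;000)² cancel in I_A²/I_B².
A: Δ = 0!·6!·2!/9! = 1/252; Racah Σ t=0..0: t=0:+1/96 = 1/96; ⇒ 3j(3 1 4; 1 1 -2)² = 5/84, sgn +1
B: Δ = 0!·6!·2!/9! = 1/252; Racah Σ t=0..0: t=0:+1/36 = 1/36; ⇒ 3j(3 1 4; 0 0 0)² = 4/63, sgn +1
I_A²/I_B² = (5/84)/(4/63) = 15/16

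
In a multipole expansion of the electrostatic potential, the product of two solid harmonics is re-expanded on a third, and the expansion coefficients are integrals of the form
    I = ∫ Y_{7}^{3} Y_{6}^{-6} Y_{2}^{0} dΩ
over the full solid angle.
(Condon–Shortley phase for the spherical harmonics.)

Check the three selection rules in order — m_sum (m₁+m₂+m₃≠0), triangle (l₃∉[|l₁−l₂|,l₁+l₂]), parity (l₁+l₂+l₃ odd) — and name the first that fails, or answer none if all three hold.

Σmᵢ = -3  ✗
l₃∈[|l₁−l₂|,l₁+l₂]=[1,13], have l₃=2
Σlᵢ = 15 ⇒ odd

m_sum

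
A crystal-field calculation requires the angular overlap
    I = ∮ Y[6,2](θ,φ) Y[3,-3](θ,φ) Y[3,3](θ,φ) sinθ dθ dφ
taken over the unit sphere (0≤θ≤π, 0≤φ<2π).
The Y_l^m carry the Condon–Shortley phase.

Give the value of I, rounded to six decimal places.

Σmᵢ = 2 ≠ 0, so the φ-integral vanishes; I = 0

0.000000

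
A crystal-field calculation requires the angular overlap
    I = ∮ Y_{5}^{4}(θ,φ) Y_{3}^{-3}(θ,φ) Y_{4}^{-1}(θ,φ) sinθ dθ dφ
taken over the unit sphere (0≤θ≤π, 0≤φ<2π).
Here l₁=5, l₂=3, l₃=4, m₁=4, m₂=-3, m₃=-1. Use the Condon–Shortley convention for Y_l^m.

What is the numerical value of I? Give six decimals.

-0.186208

Checks pass: Σm=0; 12 even; l₃=4∈[2,8].
(2·5+1)(2·3+1)(2·4+1) = 693
Δ: 4! 6! 2! / 13! → 1/180180
sum: t=1:−1/576 t=2:+1/144 t=3:−1/576 = 1/288
3j²(5 3 4; 0 0 0) = Δ·Π!·Σ² = 20/1001  (sign +1)
sum: t=0:+1/5760 = 1/5760
3j²(5 3 4; 4 -3 -1) = Δ·Π!·Σ² = 9/286  (sign -1)
combine: 4πI² = 693·20/1001·9/286 = 810/1859
take √, sign -1: I = -0.18620781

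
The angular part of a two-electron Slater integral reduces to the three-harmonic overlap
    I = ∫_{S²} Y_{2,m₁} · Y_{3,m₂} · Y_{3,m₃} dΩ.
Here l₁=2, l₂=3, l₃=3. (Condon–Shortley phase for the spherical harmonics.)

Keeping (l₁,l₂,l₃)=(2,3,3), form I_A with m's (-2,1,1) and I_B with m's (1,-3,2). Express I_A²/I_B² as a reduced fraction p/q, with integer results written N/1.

24/25

l's match ⇒ only the (l;m) 3-j factors differ between A and B.
A: triangle coeff Δ(2,3,3) = 1/3780; Σ_t [2,2]: t=2:+1/16 = 1/16; (3j)²=2/35 [(2 3 3; -2 1 1)], sign=+1
B: triangle coeff Δ(2,3,3) = 1/3780; Σ_t [0,0]: t=0:+1/48 = 1/48; (3j)²=5/84 [(2 3 3; 1 -3 2)], sign=-1
I_A²/I_B² = (2/35)/(5/84) = 24/25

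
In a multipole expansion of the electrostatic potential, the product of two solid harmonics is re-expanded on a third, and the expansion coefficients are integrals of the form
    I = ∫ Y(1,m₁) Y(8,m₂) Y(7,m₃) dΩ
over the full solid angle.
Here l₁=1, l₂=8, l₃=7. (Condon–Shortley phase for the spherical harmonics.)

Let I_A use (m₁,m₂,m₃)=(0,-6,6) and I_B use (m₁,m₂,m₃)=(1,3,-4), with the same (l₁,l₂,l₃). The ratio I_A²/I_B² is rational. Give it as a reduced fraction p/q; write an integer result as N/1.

14/5

l's match ⇒ only the (l;m) 3-j factors differ between A and B.
A: triangle coeff Δ(1,8,7) = 1/2040; Σ_t [1,1]: t=1:−1/6227020800 = -1/6227020800; (3j)²=7/510 [(1 8 7; 0 -6 6)], sign=+1
B: triangle coeff Δ(1,8,7) = 1/2040; Σ_t [0,0]: t=0:+1/479001600 = 1/479001600; (3j)²=1/204 [(1 8 7; 1 3 -4)], sign=-1
I_A²/I_B² = (7/510)/(1/204) = 14/5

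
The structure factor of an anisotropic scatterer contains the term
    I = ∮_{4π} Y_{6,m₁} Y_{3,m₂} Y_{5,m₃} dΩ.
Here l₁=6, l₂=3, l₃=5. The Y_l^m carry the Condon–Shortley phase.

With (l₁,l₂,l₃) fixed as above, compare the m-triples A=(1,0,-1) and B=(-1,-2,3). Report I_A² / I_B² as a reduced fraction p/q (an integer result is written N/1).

l's match ⇒ only the (l;m) 3-j factors differ between A and B.
A: triangle coeff Δ(6,3,5) = 1/675675; Σ_t [1,3]: t=1:−1/6912 t=2:+1/2880 t=3:−1/17280 = 1/6912; (3j)²=5/429 [(6 3 5; 1 0 -1)], sign=+1
B: triangle coeff Δ(6,3,5) = 1/675675; Σ_t [0,1]: t=0:+1/120960 t=1:−1/17280 = -1/20160; (3j)²=64/3003 [(6 3 5; -1 -2 3)], sign=-1
I_A²/I_B² = (5/429)/(64/3003) = 35/64

35/64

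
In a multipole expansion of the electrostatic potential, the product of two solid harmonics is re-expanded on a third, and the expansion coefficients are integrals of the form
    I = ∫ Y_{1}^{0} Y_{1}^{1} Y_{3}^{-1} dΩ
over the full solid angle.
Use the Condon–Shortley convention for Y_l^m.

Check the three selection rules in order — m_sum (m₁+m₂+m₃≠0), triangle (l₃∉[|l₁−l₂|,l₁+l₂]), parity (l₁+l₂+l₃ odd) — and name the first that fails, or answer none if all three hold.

triangle

Σmᵢ = 0  ✓
l₃∈[|l₁−l₂|,l₁+l₂]=[0,2], have l₃=3  ✗
Σlᵢ = 5 ⇒ odd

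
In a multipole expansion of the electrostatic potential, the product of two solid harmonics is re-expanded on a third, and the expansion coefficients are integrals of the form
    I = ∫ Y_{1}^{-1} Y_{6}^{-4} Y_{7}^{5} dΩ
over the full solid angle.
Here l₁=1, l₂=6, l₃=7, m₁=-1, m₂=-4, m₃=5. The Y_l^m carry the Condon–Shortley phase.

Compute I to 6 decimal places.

Rules hold: Σm=0, L=14 even, 5≤7≤7.
N = 3·13·15 = 585
Δ = 0!·2!·12!/15! = 1/1365
Racah Σ t=0..0: t=0:+1/518400 = 1/518400
⇒ 3j(1 6 7; 0 0 0)² = 7/195, sgn -1
Racah Σ t=0..0: t=0:+1/14515200 = 1/14515200
⇒ 3j(1 6 7; -1 -4 5)² = 22/455, sgn +1
4πI² = N·(3j₀)²·(3jₘ)² = 66/65
I = -1·√(1.01538/4π) = -0.28425647

-0.284256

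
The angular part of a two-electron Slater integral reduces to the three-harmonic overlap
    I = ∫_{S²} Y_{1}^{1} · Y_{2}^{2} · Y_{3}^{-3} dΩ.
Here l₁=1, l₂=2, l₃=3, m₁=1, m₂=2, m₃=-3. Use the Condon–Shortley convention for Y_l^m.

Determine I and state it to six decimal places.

m-sum 0 ✓  L=6 even ✓  1≤3≤3 ✓
Π(2lᵢ+1) = 3×5×7 = 105
triangle coeff Δ(1,2,3) = 1/105
Σ_t [0,0]: t=0:+1/4 = 1/4
(3j)²=3/35 [(1 2 3; 0 0 0)], sign=-1
Σ_t [0,0]: t=0:+1/48 = 1/48
(3j)²=1/7 [(1 2 3; 1 2 -3)], sign=+1
⇒ 4πI² = 9/7
I = (-1)√(9/7/(4π)) = -0.31986543

-0.319865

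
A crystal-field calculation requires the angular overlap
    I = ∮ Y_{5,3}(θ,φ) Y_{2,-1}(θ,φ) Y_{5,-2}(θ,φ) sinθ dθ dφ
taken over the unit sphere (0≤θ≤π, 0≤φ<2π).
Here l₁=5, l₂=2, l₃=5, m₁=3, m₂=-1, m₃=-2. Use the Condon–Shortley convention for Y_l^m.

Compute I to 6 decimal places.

-0.161739

Rules hold: Σm=0, L=12 even, 3≤5≤7.
N = 11·5·11 = 605
Δ = 2!·8!·2!/13! = 1/38610
Racah Σ t=0..2: t=0:+1/2880 t=1:−1/576 t=2:+1/2880 = -1/960
⇒ 3j(5 2 5; 0 0 0)² = 10/429, sgn +1
Racah Σ t=0..1: t=0:+1/2880 t=1:−1/10080 = 1/4032
⇒ 3j(5 2 5; 3 -1 -2)² = 10/429, sgn -1
4πI² = N·(3j₀)²·(3jₘ)² = 500/1521
I = -1·√(0.328731/4π) = -0.16173926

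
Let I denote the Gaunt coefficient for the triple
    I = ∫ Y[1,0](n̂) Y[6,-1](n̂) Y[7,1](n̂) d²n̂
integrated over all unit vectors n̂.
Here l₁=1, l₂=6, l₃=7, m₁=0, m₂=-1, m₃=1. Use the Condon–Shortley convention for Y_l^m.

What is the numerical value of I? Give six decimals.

-0.242415

Checks pass: Σm=0; 14 even; l₃=7∈[5,7].
(2·1+1)(2·6+1)(2·7+1) = 585
Δ: 0! 2! 12! / 15! → 1/1365
sum: t=0:+1/518400 = 1/518400
3j²(1 6 7; 0 0 0) = Δ·Π!·Σ² = 7/195  (sign -1)
sum: t=0:+1/604800 = 1/604800
3j²(1 6 7; 0 -1 1) = Δ·Π!·Σ² = 16/455  (sign +1)
combine: 4πI² = 585·7/195·16/455 = 48/65
take √, sign -1: I = -0.24241473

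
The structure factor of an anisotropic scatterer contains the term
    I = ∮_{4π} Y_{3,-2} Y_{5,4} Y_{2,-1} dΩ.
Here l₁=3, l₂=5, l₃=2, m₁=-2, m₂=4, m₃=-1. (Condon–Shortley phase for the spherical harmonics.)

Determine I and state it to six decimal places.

0.000000

m-sum = -2 + 4 − 1 = 1 ≠ 0 ⇒ I = 0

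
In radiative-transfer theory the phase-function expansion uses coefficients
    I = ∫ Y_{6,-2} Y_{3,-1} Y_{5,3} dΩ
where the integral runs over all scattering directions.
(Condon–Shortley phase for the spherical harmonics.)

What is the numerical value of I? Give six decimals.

-0.145631

Rules hold: Σm=0, L=14 even, 3≤5≤9.
N = 13·7·11 = 1001
Δ = 4!·8!·2!/15! = 1/675675
Racah Σ t=1..3: t=1:−1/8640 t=2:+1/2304 t=3:−1/8640 = 7/34560
⇒ 3j(6 3 5; 0 0 0)² = 7/429, sgn -1
Racah Σ t=0..2: t=0:+1/1935360 t=1:−1/30240 t=2:+1/11520 = 1/18432
⇒ 3j(6 3 5; -2 -1 3)² = 7/429, sgn +1
4πI² = N·(3j₀)²·(3jₘ)² = 343/1287
I = -1·√(0.266511/4π) = -0.14563067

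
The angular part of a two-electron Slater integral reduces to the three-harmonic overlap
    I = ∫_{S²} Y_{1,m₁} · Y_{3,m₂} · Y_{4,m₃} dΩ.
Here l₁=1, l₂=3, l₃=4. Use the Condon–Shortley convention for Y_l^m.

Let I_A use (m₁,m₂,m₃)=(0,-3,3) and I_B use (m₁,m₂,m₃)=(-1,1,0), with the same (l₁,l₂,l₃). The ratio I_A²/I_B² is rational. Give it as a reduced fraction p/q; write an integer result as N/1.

l's match ⇒ only the (l;m) 3-j factors differ between A and B.
A: triangle coeff Δ(1,3,4) = 1/252; Σ_t [0,0]: t=0:+1/720 = 1/720; (3j)²=1/36 [(1 3 4; 0 -3 3)], sign=-1
B: triangle coeff Δ(1,3,4) = 1/252; Σ_t [0,0]: t=0:+1/96 = 1/96; (3j)²=1/42 [(1 3 4; -1 1 0)], sign=+1
I_A²/I_B² = (1/36)/(1/42) = 7/6

7/6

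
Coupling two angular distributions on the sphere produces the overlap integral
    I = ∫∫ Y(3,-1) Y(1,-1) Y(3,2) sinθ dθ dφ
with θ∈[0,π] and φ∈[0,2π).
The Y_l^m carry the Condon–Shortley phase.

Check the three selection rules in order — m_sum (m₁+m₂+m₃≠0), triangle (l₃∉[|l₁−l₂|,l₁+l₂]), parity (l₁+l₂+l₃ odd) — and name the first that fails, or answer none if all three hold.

parity

m₁+m₂+m₃ = -1 − 1 + 2 = 0  ✓
triangle: |3−1|=2 ≤ l₃=3 ≤ 3+1=4  ✓
parity: l₁+l₂+l₃ = 7 is odd  ✗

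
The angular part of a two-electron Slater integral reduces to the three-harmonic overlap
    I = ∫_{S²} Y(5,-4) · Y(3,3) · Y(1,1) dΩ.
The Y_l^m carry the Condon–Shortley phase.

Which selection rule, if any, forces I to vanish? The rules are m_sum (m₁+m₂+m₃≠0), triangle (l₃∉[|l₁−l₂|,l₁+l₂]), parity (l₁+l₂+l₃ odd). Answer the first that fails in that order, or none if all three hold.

triangle

azimuthal sum: -4 + 3 + 1 = 0  ✓
2 ≤ 1 ≤ 8 (triangle on l)  ✗
L = 5 + 3 + 1 = 9 (odd)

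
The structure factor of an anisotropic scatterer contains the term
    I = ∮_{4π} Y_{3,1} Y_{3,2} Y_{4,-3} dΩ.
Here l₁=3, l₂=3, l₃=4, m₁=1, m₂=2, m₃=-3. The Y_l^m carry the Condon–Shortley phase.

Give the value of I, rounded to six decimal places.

m-sum 0 ✓  L=10 even ✓  0≤4≤6 ✓
Π(2lᵢ+1) = 7×7×9 = 441
triangle coeff Δ(3,3,4) = 1/34650
Σ_t [0,2]: t=0:+1/72 t=1:−1/16 t=2:+1/72 = -5/144
(3j)²=2/77 [(3 3 4; 0 0 0)], sign=-1
Σ_t [1,2]: t=1:−1/144 t=2:+1/288 = -1/288
(3j)²=1/99 [(3 3 4; 1 2 -3)], sign=+1
⇒ 4πI² = 14/121
I = (-1)√(14/121/(4π)) = -0.09595473

-0.095955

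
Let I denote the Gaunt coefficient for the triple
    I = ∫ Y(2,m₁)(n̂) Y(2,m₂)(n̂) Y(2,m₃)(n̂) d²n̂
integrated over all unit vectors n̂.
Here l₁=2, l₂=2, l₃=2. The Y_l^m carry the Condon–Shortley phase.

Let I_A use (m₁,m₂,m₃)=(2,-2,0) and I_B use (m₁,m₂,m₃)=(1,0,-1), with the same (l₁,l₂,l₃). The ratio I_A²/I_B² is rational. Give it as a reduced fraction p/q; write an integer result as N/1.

l's match ⇒ only the (l;m) 3-j factors differ between A and B.
A: triangle coeff Δ(2,2,2) = 1/630; Σ_t [0,0]: t=0:+1/8 = 1/8; (3j)²=2/35 [(2 2 2; 2 -2 0)], sign=+1
B: triangle coeff Δ(2,2,2) = 1/630; Σ_t [0,1]: t=0:+1/4 t=1:−1/2 = -1/4; (3j)²=1/70 [(2 2 2; 1 0 -1)], sign=+1
I_A²/I_B² = (2/35)/(1/70) = 4/1

4/1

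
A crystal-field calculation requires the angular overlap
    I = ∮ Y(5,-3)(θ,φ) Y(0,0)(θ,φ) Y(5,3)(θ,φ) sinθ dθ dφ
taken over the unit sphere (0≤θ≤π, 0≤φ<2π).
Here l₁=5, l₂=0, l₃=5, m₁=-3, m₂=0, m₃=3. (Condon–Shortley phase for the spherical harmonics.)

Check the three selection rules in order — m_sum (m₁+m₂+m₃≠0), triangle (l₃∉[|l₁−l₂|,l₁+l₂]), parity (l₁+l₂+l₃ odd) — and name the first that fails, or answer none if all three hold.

none

Σmᵢ = 0  ✓
l₃∈[|l₁−l₂|,l₁+l₂]=[5,5], have l₃=5  ✓
Σlᵢ = 10 ⇒ even  ✓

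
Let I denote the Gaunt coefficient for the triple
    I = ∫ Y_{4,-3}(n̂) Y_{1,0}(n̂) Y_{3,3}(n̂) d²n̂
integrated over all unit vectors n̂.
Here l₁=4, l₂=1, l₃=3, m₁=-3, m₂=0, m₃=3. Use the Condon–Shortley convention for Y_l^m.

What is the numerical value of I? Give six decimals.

-0.162868

Checks pass: Σm=0; 8 even; l₃=3∈[3,5].
(2·4+1)(2·1+1)(2·3+1) = 189
Δ: 2! 6! 0! / 9! → 1/252
sum: t=1:−1/36 = -1/36
3j²(4 1 3; 0 0 0) = Δ·Π!·Σ² = 4/63  (sign +1)
sum: t=1:−1/720 = -1/720
3j²(4 1 3; -3 0 3) = Δ·Π!·Σ² = 1/36  (sign -1)
combine: 4πI² = 189·4/63·1/36 = 1/3
take √, sign -1: I = -0.16286750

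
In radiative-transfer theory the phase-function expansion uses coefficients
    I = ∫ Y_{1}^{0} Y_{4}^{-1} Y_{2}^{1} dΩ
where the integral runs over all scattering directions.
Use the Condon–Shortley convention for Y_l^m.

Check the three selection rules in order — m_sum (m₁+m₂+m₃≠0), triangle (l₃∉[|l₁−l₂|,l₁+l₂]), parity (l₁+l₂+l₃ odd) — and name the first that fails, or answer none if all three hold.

triangle

m₁+m₂+m₃ = 0 − 1 + 1 = 0  ✓
triangle: |1−4|=3 ≤ l₃=2 ≤ 1+4=5  ✗
parity: l₁+l₂+l₃ = 7 is odd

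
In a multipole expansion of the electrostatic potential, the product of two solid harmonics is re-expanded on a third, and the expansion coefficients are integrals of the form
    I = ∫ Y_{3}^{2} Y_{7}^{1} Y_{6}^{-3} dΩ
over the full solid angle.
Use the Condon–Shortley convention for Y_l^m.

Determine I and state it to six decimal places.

0.167202

m-sum 0 ✓  L=16 even ✓  4≤6≤10 ✓
Π(2lᵢ+1) = 7×15×13 = 1365
triangle coeff Δ(3,7,6) = 1/2042040
Σ_t [1,3]: t=1:−1/207360 t=2:+1/57600 t=3:−1/207360 = 1/129600
(3j)²=168/12155 [(3 7 6; 0 0 0)], sign=+1
Σ_t [0,1]: t=0:+1/1935360 t=1:−1/362880 = -13/5806080
(3j)²=195/10472 [(3 7 6; 2 1 -3)], sign=+1
⇒ 4πI² = 12285/34969
I = (+1)√(12285/34969/(4π)) = 0.16720184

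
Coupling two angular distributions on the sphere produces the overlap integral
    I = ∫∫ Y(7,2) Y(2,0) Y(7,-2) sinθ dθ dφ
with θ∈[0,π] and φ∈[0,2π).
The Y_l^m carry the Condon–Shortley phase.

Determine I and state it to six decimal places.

m-sum 0 ✓  L=16 even ✓  5≤7≤9 ✓
Π(2lᵢ+1) = 15×5×15 = 1125
triangle coeff Δ(7,2,7) = 1/185640
Σ_t [0,2]: t=0:+1/2419200 t=1:−1/518400 t=2:+1/2419200 = -1/907200
(3j)²=56/3315 [(7 2 7; 0 0 0)], sign=+1
Σ_t [0,2]: t=0:+1/2419200 t=1:−1/967680 t=2:+1/8709120 = -11/21772800
(3j)²=242/23205 [(7 2 7; 2 0 -2)], sign=+1
⇒ 4πI² = 9680/48841
I = (+1)√(9680/48841/(4π)) = 0.12558578

0.125586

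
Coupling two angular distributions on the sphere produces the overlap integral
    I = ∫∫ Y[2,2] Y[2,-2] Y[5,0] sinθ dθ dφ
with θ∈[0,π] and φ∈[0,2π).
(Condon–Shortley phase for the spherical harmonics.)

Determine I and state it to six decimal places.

triangle: need 0≤l₃≤4, have 5; I=0

0.000000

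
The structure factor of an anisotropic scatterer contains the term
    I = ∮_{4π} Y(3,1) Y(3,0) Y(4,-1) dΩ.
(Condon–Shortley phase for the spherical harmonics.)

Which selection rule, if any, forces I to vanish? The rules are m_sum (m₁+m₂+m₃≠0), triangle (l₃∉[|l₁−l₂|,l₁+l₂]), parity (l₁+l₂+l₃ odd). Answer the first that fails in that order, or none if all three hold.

azimuthal sum: 1 + 0 − 1 = 0  ✓
0 ≤ 4 ≤ 6 (triangle on l)  ✓
L = 3 + 3 + 4 = 10 (even)  ✓

none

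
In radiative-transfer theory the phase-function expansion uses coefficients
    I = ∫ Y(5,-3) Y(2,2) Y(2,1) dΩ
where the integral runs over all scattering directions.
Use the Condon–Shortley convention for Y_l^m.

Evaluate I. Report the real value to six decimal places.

0.000000

triangle: need 3≤l₃≤7, have 2; I=0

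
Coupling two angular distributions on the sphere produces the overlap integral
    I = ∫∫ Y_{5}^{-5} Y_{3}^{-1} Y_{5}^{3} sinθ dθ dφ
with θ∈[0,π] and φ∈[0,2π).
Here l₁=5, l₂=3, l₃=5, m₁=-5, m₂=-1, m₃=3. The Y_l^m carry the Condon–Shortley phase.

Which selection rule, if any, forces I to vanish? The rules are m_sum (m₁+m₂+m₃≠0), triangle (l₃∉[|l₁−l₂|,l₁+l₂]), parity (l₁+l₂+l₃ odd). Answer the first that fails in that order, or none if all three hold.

m_sum

m₁+m₂+m₃ = -5 − 1 + 3 = -3  ✗
triangle: |5−3|=2 ≤ l₃=5 ≤ 5+3=8
parity: l₁+l₂+l₃ = 13 is odd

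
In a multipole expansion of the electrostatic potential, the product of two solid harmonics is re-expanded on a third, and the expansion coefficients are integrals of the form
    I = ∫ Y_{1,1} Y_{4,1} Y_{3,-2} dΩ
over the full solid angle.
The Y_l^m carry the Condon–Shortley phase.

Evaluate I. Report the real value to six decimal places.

-0.106622

m-sum 0 ✓  L=8 even ✓  3≤3≤5 ✓
Π(2lᵢ+1) = 3×9×7 = 189
triangle coeff Δ(1,4,3) = 1/252
Σ_t [1,1]: t=1:−1/36 = -1/36
(3j)²=4/63 [(1 4 3; 0 0 0)], sign=+1
Σ_t [0,0]: t=0:+1/240 = 1/240
(3j)²=1/84 [(1 4 3; 1 1 -2)], sign=-1
⇒ 4πI² = 1/7
I = (-1)√(1/7/(4π)) = -0.10662181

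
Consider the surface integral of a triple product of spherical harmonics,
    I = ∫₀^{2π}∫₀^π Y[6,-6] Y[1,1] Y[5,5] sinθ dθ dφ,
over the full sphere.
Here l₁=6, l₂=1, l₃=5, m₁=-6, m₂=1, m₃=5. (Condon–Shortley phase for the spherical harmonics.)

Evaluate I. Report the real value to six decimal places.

Rules hold: Σm=0, L=12 even, 5≤5≤7.
N = 13·3·11 = 429
Δ = 2!·10!·0!/13! = 1/858
Racah Σ t=1..1: t=1:−1/14400 = -1/14400
⇒ 3j(6 1 5; 0 0 0)² = 6/143, sgn +1
Racah Σ t=2..2: t=2:+1/7257600 = 1/7257600
⇒ 3j(6 1 5; -6 1 5)² = 1/13, sgn +1
4πI² = N·(3j₀)²·(3jₘ)² = 18/13
I = +1·√(1.38462/4π) = 0.33194004

0.331940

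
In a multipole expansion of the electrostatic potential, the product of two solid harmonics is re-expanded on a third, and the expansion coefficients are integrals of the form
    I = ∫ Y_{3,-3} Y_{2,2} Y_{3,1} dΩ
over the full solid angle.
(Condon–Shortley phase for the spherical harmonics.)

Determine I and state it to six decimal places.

0.132981

m-sum 0 ✓  L=8 even ✓  1≤3≤5 ✓
Π(2lᵢ+1) = 7×5×7 = 245
triangle coeff Δ(3,2,3) = 1/3780
Σ_t [0,2]: t=0:+1/24 t=1:−1/4 t=2:+1/24 = -1/6
(3j)²=4/105 [(3 2 3; 0 0 0)], sign=+1
Σ_t [2,2]: t=2:+1/96 = 1/96
(3j)²=1/42 [(3 2 3; -3 2 1)], sign=+1
⇒ 4πI² = 2/9
I = (+1)√(2/9/(4π)) = 0.13298076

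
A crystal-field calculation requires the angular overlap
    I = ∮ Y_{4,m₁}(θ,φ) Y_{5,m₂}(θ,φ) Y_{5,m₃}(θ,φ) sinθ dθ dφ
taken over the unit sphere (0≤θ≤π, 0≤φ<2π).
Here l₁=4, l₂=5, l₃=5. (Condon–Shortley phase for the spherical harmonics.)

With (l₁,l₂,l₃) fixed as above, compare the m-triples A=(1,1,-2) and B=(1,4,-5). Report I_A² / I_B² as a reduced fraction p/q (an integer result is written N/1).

Shared (l₁,l₂,l₃)=(4,5,5): N and (l;000)² cancel in I_A²/I_B².
A: Δ = 4!·4!·6!/15! = 1/3153150; Racah Σ t=0..3: t=0:+1/103680 t=1:−1/2880 t=2:+1/1152 t=3:−1/5184 = 7/20736; ⇒ 3j(4 5 5; 1 1 -2)² = 35/2574, sgn -1
B: Δ = 4!·4!·6!/15! = 1/3153150; Racah Σ t=3..3: t=3:−1/103680 = -1/103680; ⇒ 3j(4 5 5; 1 4 -5)² = 4/143, sgn -1
I_A²/I_B² = (35/2574)/(4/143) = 35/72

35/72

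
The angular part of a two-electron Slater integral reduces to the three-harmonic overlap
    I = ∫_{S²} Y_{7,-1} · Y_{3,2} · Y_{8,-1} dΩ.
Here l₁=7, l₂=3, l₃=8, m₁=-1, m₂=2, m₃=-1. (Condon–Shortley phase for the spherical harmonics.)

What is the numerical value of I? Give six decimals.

0.131622

Rules hold: Σm=0, L=18 even, 4≤8≤10.
N = 15·7·17 = 1785
Δ = 2!·12!·4!/19! = 1/5290740
Racah Σ t=0..2: t=0:+1/7257600 t=1:−1/2073600 t=2:+1/7257600 = -1/4838400
⇒ 3j(7 3 8; 0 0 0)² = 252/20995, sgn -1
Racah Σ t=1..2: t=1:−1/14515200 t=2:+1/6220800 = 1/10886400
⇒ 3j(7 3 8; -1 2 -1)² = 128/12597, sgn -1
4πI² = N·(3j₀)²·(3jₘ)² = 225792/1037153
I = +1·√(0.217704/4π) = 0.13162183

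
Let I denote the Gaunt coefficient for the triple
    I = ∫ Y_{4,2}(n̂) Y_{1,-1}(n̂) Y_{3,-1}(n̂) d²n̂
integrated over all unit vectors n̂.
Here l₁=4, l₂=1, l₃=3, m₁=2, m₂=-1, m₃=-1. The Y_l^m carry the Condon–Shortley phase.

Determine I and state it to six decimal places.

Rules hold: Σm=0, L=8 even, 3≤3≤5.
N = 9·3·7 = 189
Δ = 2!·6!·0!/9! = 1/252
Racah Σ t=1..1: t=1:−1/36 = -1/36
⇒ 3j(4 1 3; 0 0 0)² = 4/63, sgn +1
Racah Σ t=0..0: t=0:+1/96 = 1/96
⇒ 3j(4 1 3; 2 -1 -1)² = 5/84, sgn +1
4πI² = N·(3j₀)²·(3jₘ)² = 5/7
I = +1·√(0.714286/4π) = 0.23841361

0.238414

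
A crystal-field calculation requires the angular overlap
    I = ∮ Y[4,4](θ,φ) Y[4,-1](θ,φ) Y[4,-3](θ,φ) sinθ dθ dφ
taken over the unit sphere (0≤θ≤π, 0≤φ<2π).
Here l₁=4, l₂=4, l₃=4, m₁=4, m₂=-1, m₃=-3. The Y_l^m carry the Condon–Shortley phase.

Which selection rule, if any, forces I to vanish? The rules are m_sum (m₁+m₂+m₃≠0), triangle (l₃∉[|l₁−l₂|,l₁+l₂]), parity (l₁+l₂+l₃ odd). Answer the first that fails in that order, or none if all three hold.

none

m₁+m₂+m₃ = 4 − 1 − 3 = 0  ✓
triangle: |4−4|=0 ≤ l₃=4 ≤ 4+4=8  ✓
parity: l₁+l₂+l₃ = 12 is even  ✓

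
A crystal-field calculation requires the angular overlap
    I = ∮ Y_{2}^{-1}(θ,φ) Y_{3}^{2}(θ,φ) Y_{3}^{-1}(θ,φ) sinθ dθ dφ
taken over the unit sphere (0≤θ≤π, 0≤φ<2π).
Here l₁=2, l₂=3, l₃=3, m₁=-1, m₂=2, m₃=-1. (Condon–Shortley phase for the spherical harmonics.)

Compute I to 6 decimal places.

0.162868

m-sum 0 ✓  L=8 even ✓  1≤3≤5 ✓
Π(2lᵢ+1) = 5×7×7 = 245
triangle coeff Δ(2,3,3) = 1/3780
Σ_t [0,2]: t=0:+1/24 t=1:−1/4 t=2:+1/24 = -1/6
(3j)²=4/105 [(2 3 3; 0 0 0)], sign=+1
Σ_t [1,2]: t=1:−1/48 t=2:+1/12 = 1/16
(3j)²=1/28 [(2 3 3; -1 2 -1)], sign=+1
⇒ 4πI² = 1/3
I = (+1)√(1/3/(4π)) = 0.16286750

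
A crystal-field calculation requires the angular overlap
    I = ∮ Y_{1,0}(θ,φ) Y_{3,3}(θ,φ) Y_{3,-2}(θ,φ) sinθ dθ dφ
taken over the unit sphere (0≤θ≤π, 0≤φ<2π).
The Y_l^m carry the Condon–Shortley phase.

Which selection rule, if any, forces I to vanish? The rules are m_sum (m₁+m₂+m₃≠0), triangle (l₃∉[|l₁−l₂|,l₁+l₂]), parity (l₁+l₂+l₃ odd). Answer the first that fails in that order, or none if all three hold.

azimuthal sum: 0 + 3 − 2 = 1  ✗
2 ≤ 3 ≤ 4 (triangle on l)
L = 1 + 3 + 3 = 7 (odd)

m_sum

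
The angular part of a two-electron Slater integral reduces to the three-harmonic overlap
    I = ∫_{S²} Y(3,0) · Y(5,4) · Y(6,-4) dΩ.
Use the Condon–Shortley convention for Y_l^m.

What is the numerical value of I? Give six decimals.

-0.139560

Rules hold: Σm=0, L=14 even, 2≤6≤8.
N = 7·11·13 = 1001
Δ = 2!·4!·8!/15! = 1/675675
Racah Σ t=0..2: t=0:+1/8640 t=1:−1/2304 t=2:+1/8640 = -7/34560
⇒ 3j(3 5 6; 0 0 0)² = 7/429, sgn -1
Racah Σ t=1..2: t=1:−1/161280 t=2:+1/60480 = 1/96768
⇒ 3j(3 5 6; 0 4 -4)² = 15/1001, sgn +1
4πI² = N·(3j₀)²·(3jₘ)² = 35/143
I = -1·√(0.244755/4π) = -0.13956004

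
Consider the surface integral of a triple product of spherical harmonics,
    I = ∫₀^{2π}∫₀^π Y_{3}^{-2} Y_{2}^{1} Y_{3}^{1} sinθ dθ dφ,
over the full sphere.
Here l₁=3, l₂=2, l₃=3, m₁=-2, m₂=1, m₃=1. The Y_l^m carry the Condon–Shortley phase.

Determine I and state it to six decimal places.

0.162868

m-sum 0 ✓  L=8 even ✓  1≤3≤5 ✓
Π(2lᵢ+1) = 7×5×7 = 245
triangle coeff Δ(3,2,3) = 1/3780
Σ_t [0,2]: t=0:+1/24 t=1:−1/4 t=2:+1/24 = -1/6
(3j)²=4/105 [(3 2 3; 0 0 0)], sign=+1
Σ_t [1,2]: t=1:−1/48 t=2:+1/12 = 1/16
(3j)²=1/28 [(3 2 3; -2 1 1)], sign=+1
⇒ 4πI² = 1/3
I = (+1)√(1/3/(4π)) = 0.16286750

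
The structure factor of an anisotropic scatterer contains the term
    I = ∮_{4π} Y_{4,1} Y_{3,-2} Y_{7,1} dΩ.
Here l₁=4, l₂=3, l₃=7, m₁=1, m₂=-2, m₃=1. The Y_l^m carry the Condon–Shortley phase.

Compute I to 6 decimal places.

m-sum 0 ✓  L=14 even ✓  1≤7≤7 ✓
Π(2lᵢ+1) = 9×7×15 = 945
triangle coeff Δ(4,3,7) = 1/45045
Σ_t [0,0]: t=0:+1/20736 = 1/20736
(3j)²=35/1287 [(4 3 7; 0 0 0)], sign=-1
Σ_t [0,0]: t=0:+1/86400 = 1/86400
(3j)²=16/2145 [(4 3 7; 1 -2 1)], sign=+1
⇒ 4πI² = 3920/20449
I = (-1)√(3920/20449/(4π)) = -0.12350998

-0.123510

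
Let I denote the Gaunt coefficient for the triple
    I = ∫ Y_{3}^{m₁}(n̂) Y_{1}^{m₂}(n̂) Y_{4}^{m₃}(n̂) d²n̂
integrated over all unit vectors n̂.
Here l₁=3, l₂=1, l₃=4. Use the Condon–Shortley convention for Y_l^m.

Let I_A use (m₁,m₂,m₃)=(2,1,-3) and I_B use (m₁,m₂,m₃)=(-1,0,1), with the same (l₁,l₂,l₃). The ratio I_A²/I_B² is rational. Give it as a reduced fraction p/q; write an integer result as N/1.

l's match ⇒ only the (l;m) 3-j factors differ between A and B.
A: triangle coeff Δ(3,1,4) = 1/252; Σ_t [0,0]: t=0:+1/240 = 1/240; (3j)²=1/12 [(3 1 4; 2 1 -3)], sign=-1
B: triangle coeff Δ(3,1,4) = 1/252; Σ_t [0,0]: t=0:+1/48 = 1/48; (3j)²=5/84 [(3 1 4; -1 0 1)], sign=-1
I_A²/I_B² = (1/12)/(5/84) = 7/5

7/5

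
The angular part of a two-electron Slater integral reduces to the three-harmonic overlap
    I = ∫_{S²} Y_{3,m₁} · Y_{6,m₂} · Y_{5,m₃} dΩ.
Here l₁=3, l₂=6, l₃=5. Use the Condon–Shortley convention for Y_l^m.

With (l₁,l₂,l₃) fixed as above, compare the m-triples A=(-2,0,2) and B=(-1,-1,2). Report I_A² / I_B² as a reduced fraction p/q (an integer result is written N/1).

21/5

l's match ⇒ only the (l;m) 3-j factors differ between A and B.
A: triangle coeff Δ(3,6,5) = 1/675675; Σ_t [3,4]: t=3:−1/8640 t=4:+1/34560 = -1/11520; (3j)²=3/143 [(3 6 5; -2 0 2)], sign=+1
B: triangle coeff Δ(3,6,5) = 1/675675; Σ_t [2,4]: t=2:+1/5760 t=3:−1/8640 t=4:+1/241920 = 1/16128; (3j)²=5/1001 [(3 6 5; -1 -1 2)], sign=-1
I_A²/I_B² = (3/143)/(5/1001) = 21/5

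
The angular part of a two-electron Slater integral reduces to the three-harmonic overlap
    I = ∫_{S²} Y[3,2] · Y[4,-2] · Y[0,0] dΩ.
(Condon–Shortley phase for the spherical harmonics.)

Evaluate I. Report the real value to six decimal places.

|3−4|≤0≤3+4 violated ⇒ I = 0

0.000000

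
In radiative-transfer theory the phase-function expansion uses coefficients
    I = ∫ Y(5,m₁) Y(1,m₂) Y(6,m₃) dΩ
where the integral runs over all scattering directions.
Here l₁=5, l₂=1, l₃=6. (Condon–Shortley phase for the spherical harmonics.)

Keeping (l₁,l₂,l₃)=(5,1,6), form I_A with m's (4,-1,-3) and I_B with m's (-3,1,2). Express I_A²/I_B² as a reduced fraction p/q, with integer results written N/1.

l's match ⇒ only the (l;m) 3-j factors differ between A and B.
A: triangle coeff Δ(5,1,6) = 1/858; Σ_t [0,0]: t=0:+1/725760 = 1/725760; (3j)²=1/286 [(5 1 6; 4 -1 -3)], sign=-1
B: triangle coeff Δ(5,1,6) = 1/858; Σ_t [0,0]: t=0:+1/161280 = 1/161280; (3j)²=1/143 [(5 1 6; -3 1 2)], sign=+1
I_A²/I_B² = (1/286)/(1/143) = 1/2

1/2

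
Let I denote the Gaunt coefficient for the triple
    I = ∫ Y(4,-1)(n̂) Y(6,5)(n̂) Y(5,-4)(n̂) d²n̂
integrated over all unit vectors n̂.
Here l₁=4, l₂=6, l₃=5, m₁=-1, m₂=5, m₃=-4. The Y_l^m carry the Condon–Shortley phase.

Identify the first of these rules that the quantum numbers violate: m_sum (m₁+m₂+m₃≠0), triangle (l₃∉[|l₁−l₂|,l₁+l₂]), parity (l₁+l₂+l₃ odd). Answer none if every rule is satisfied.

parity

Σmᵢ = 0  ✓
l₃∈[|l₁−l₂|,l₁+l₂]=[2,10], have l₃=5  ✓
Σlᵢ = 15 ⇒ odd  ✗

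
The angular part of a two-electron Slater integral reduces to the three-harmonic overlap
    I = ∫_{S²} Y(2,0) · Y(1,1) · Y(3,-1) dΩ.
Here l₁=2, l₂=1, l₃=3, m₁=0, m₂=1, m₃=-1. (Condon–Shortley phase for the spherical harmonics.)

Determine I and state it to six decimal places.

-0.202301

Checks pass: Σm=0; 6 even; l₃=3∈[1,3].
(2·2+1)(2·1+1)(2·3+1) = 105
Δ: 0! 4! 2! / 7! → 1/105
sum: t=0:+1/4 = 1/4
3j²(2 1 3; 0 0 0) = Δ·Π!·Σ² = 3/35  (sign -1)
sum: t=0:+1/8 = 1/8
3j²(2 1 3; 0 1 -1) = Δ·Π!·Σ² = 2/35  (sign +1)
combine: 4πI² = 105·3/35·2/35 = 18/35
take √, sign -1: I = -0.20230066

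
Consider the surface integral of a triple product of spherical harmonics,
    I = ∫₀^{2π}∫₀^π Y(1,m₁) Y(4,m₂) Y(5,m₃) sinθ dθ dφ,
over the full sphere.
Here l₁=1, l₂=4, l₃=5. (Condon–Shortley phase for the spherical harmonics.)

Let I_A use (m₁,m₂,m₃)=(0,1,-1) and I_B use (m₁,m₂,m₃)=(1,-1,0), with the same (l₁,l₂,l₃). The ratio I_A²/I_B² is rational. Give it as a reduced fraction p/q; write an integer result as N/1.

12/5

Shared (l₁,l₂,l₃)=(1,4,5): N and (l;000)² cancel in I_A²/I_B².
A: Δ = 0!·2!·8!/11! = 1/495; Racah Σ t=0..0: t=0:+1/720 = 1/720; ⇒ 3j(1 4 5; 0 1 -1)² = 8/165, sgn +1
B: Δ = 0!·2!·8!/11! = 1/495; Racah Σ t=0..0: t=0:+1/1440 = 1/1440; ⇒ 3j(1 4 5; 1 -1 0)² = 2/99, sgn -1
I_A²/I_B² = (8/165)/(2/99) = 12/5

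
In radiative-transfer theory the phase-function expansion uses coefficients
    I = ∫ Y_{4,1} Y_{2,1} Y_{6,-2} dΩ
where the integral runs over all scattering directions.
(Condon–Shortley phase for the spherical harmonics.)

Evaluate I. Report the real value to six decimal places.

m-sum 0 ✓  L=12 even ✓  2≤6≤6 ✓
Π(2lᵢ+1) = 9×5×13 = 585
triangle coeff Δ(4,2,6) = 1/6435
Σ_t [0,0]: t=0:+1/2304 = 1/2304
(3j)²=5/143 [(4 2 6; 0 0 0)], sign=+1
Σ_t [0,0]: t=0:+1/4320 = 1/4320
(3j)²=224/6435 [(4 2 6; 1 1 -2)], sign=+1
⇒ 4πI² = 1120/1573
I = (+1)√(1120/1573/(4π)) = 0.23803440

0.238034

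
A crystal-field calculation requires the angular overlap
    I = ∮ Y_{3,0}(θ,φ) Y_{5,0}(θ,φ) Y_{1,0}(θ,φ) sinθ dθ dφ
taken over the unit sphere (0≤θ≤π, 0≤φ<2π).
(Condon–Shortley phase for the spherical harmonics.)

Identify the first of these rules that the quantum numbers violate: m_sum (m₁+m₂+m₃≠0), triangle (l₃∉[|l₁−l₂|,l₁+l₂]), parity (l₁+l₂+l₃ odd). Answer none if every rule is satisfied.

m₁+m₂+m₃ = 0 + 0 + 0 = 0  ✓
triangle: |3−5|=2 ≤ l₃=1 ≤ 3+5=8  ✗
parity: l₁+l₂+l₃ = 9 is odd

triangle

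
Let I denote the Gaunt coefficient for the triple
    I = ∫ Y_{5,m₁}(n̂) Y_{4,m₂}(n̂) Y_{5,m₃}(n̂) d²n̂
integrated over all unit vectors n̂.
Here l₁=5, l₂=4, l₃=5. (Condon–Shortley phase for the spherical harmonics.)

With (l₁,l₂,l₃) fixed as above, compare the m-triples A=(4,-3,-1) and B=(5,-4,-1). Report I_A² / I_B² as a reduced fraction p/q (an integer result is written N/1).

Shared (l₁,l₂,l₃)=(5,4,5): N and (l;000)² cancel in I_A²/I_B².
A: Δ = 4!·6!·4!/15! = 1/3153150; Racah Σ t=0..1: t=0:+1/17280 t=1:−1/103680 = 1/20736; ⇒ 3j(5 4 5; 4 -3 -1)² = 10/429, sgn +1
B: Δ = 4!·6!·4!/15! = 1/3153150; Racah Σ t=0..0: t=0:+1/414720 = 1/414720; ⇒ 3j(5 4 5; 5 -4 -1)² = 2/429, sgn +1
I_A²/I_B² = (10/429)/(2/429) = 5/1

5/1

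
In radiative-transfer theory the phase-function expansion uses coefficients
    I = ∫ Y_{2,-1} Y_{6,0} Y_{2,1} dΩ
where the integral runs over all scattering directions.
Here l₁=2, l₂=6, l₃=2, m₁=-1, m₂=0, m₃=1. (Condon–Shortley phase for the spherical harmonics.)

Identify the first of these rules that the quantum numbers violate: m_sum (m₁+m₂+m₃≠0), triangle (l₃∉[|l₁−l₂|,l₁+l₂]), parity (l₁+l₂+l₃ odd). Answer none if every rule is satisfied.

triangle

Σmᵢ = 0  ✓
l₃∈[|l₁−l₂|,l₁+l₂]=[4,8], have l₃=2  ✗
Σlᵢ = 10 ⇒ even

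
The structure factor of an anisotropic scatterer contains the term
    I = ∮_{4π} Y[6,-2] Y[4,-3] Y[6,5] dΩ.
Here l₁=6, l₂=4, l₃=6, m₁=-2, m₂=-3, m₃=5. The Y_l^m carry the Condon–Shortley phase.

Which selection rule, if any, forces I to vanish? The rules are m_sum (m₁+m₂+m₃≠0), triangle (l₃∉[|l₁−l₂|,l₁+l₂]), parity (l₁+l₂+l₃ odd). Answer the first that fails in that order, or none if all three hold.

none

Σmᵢ = 0  ✓
l₃∈[|l₁−l₂|,l₁+l₂]=[2,10], have l₃=6  ✓
Σlᵢ = 16 ⇒ even  ✓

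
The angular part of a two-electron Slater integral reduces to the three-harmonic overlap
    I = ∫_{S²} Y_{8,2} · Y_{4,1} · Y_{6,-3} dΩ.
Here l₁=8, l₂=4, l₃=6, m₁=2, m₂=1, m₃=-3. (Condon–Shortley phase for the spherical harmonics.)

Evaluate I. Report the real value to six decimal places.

-0.117096

Rules hold: Σm=0, L=18 even, 4≤6≤12.
N = 17·9·13 = 1989
Δ = 6!·10!·2!/19! = 1/23279256
Racah Σ t=2..4: t=2:+1/1658880 t=3:−1/518400 t=4:+1/1658880 = -1/1382400
⇒ 3j(8 4 6; 0 0 0)² = 504/46189, sgn -1
Racah Σ t=3..5: t=3:−1/2177280 t=4:+1/3870720 t=5:−1/87091200 = -37/174182400
⇒ 3j(8 4 6; 2 1 -3)² = 20535/2586584, sgn +1
4πI² = N·(3j₀)²·(3jₘ)² = 1663335/9653501
I = -1·√(0.172304/4π) = -0.11709612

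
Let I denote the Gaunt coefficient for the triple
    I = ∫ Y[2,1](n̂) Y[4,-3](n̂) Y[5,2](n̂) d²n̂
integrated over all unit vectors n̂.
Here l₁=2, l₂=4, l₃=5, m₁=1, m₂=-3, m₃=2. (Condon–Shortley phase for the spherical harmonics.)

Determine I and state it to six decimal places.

l₁+l₂+l₃=11 is odd: 3j(l;000)=0 ⇒ I=0

0.000000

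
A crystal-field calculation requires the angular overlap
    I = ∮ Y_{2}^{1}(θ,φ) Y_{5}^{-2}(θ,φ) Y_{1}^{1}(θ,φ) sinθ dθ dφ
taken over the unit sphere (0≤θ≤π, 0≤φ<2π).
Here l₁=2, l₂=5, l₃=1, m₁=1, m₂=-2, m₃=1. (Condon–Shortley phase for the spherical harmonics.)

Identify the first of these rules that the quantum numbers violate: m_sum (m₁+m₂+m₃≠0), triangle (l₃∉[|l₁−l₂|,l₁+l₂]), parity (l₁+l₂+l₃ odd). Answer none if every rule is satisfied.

Σmᵢ = 0  ✓
l₃∈[|l₁−l₂|,l₁+l₂]=[3,7], have l₃=1  ✗
Σlᵢ = 8 ⇒ even

triangle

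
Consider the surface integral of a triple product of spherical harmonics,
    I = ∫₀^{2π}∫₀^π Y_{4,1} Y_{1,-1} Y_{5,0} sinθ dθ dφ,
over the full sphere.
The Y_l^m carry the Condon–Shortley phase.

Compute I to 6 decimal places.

0.155288

Rules hold: Σm=0, L=10 even, 3≤5≤5.
N = 9·3·11 = 297
Δ = 0!·8!·2!/11! = 1/495
Racah Σ t=0..0: t=0:+1/576 = 1/576
⇒ 3j(4 1 5; 0 0 0)² = 5/99, sgn -1
Racah Σ t=0..0: t=0:+1/1440 = 1/1440
⇒ 3j(4 1 5; 1 -1 0)² = 2/99, sgn -1
4πI² = N·(3j₀)²·(3jₘ)² = 10/33
I = +1·√(0.30303/4π) = 0.15528807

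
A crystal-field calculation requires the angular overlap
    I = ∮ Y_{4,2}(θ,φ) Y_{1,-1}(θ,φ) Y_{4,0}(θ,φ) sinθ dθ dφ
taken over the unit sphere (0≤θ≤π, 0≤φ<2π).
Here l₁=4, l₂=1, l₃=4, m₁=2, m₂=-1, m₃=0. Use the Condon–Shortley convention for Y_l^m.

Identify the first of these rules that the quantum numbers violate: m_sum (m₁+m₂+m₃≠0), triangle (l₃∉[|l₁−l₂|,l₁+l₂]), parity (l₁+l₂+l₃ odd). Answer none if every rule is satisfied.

m_sum

Σmᵢ = 1  ✗
l₃∈[|l₁−l₂|,l₁+l₂]=[3,5], have l₃=4
Σlᵢ = 9 ⇒ odd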